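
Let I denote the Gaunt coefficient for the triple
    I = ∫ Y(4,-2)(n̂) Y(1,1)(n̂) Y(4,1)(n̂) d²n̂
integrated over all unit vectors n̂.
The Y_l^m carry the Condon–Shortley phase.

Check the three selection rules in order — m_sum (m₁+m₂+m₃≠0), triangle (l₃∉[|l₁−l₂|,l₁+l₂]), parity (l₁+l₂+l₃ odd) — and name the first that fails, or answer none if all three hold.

parity

azimuthal sum: -2 + 1 + 1 = 0  ✓
3 ≤ 4 ≤ 5 (triangle on l)  ✓
L = 4 + 1 + 4 = 9 (odd)  ✗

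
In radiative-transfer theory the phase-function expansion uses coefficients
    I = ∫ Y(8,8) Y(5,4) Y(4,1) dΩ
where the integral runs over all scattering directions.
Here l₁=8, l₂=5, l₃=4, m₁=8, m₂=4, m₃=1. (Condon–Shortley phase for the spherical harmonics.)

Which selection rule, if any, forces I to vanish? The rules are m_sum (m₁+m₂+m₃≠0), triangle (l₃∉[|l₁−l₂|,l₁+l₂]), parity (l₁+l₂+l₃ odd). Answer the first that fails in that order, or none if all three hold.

Σmᵢ = 13  ✗
l₃∈[|l₁−l₂|,l₁+l₂]=[3,13], have l₃=4
Σlᵢ = 17 ⇒ odd

m_sum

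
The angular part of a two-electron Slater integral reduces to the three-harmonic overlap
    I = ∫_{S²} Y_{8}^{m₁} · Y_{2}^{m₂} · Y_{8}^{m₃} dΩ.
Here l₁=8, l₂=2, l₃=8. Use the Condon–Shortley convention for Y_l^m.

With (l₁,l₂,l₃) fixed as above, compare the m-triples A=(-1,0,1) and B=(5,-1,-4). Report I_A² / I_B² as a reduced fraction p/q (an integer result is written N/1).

Same 8,2,8: normalisation and zero-m 3j drop out of the ratio.
A: Δ: 2! 14! 2! / 19! → 1/348840; sum: t=0:+1/174182400 t=1:−1/29030400 t=2:+1/101606400 = -23/1219276800; 3j²(8 2 8; -1 0 1) = Δ·Π!·Σ² = 529/38760  (sign +1)
B: Δ: 2! 14! 2! / 19! → 1/348840; sum: t=0:+1/479001600 t=1:−1/1916006400 = 1/638668800; 3j²(8 2 8; 5 -1 -4) = Δ·Π!·Σ² = 117/6460  (sign +1)
I_A²/I_B² = (529/38760)/(117/6460) = 529/702

529/702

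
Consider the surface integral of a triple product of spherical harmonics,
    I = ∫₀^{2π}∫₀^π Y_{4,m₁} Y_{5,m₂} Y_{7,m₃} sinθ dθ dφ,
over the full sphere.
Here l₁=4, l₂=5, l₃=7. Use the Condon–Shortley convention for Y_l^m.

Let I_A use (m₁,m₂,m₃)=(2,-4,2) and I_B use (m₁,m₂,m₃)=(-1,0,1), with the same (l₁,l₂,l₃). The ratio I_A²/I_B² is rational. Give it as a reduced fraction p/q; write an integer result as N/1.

39366/18515

Shared (l₁,l₂,l₃)=(4,5,7): N and (l;000)² cancel in I_A²/I_B².
A: Δ = 2!·6!·8!/17! = 1/6126120; Racah Σ t=0..1: t=0:+1/483840 t=1:−1/4838400 = 1/537600; ⇒ 3j(4 5 7; 2 -4 2)² = 2187/170170, sgn -1
B: Δ = 2!·6!·8!/17! = 1/6126120; Racah Σ t=0..2: t=0:+1/172800 t=1:−1/27648 t=2:+1/51840 = -23/2073600; ⇒ 3j(4 5 7; -1 0 1)² = 529/87516, sgn -1
I_A²/I_B² = (2187/170170)/(529/87516) = 39366/18515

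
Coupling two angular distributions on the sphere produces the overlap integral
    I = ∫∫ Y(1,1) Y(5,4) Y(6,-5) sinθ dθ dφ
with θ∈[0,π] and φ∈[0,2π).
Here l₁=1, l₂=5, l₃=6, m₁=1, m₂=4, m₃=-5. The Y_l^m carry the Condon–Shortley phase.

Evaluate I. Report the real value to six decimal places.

m-sum 0 ✓  L=12 even ✓  4≤6≤6 ✓
Π(2lᵢ+1) = 3×11×13 = 429
triangle coeff Δ(1,5,6) = 1/858
Σ_t [0,0]: t=0:+1/14400 = 1/14400
(3j)²=6/143 [(1 5 6; 0 0 0)], sign=+1
Σ_t [0,0]: t=0:+1/725760 = 1/725760
(3j)²=5/78 [(1 5 6; 1 4 -5)], sign=-1
⇒ 4πI² = 15/13
I = (-1)√(15/13/(4π)) = -0.30301841

-0.303018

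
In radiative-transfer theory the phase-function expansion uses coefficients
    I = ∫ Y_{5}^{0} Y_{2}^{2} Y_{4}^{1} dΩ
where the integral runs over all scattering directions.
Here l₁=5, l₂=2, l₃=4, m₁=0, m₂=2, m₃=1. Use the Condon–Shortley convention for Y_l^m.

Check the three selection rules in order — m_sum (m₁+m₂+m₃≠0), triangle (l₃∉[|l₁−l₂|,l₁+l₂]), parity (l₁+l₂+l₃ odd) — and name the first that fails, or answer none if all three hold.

m_sum

azimuthal sum: 0 + 2 + 1 = 3  ✗
3 ≤ 4 ≤ 7 (triangle on l)
L = 5 + 2 + 4 = 11 (odd)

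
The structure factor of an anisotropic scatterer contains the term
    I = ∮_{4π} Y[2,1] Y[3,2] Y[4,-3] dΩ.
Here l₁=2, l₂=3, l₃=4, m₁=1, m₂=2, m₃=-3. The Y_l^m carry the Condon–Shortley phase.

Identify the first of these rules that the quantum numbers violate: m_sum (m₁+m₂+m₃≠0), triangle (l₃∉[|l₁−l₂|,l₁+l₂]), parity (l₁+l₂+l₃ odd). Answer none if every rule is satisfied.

parity

m₁+m₂+m₃ = 1 + 2 − 3 = 0  ✓
triangle: |2−3|=1 ≤ l₃=4 ≤ 2+3=5  ✓
parity: l₁+l₂+l₃ = 9 is odd  ✗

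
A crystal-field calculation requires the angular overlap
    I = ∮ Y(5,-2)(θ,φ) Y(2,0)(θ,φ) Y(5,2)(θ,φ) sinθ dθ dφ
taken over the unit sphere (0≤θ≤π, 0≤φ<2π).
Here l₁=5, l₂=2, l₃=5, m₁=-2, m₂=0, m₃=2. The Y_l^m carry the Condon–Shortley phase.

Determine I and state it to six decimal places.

Rules hold: Σm=0, L=12 even, 3≤5≤7.
N = 11·5·11 = 605
Δ = 2!·8!·2!/13! = 1/38610
Racah Σ t=0..2: t=0:+1/2880 t=1:−1/576 t=2:+1/2880 = -1/960
⇒ 3j(5 2 5; 0 0 0)² = 10/429, sgn +1
Racah Σ t=0..2: t=0:+1/20160 t=1:−1/1440 t=2:+1/2880 = -1/3360
⇒ 3j(5 2 5; -2 0 2)² = 6/715, sgn +1
4πI² = N·(3j₀)²·(3jₘ)² = 20/169
I = +1·√(0.118343/4π) = 0.09704356

0.097044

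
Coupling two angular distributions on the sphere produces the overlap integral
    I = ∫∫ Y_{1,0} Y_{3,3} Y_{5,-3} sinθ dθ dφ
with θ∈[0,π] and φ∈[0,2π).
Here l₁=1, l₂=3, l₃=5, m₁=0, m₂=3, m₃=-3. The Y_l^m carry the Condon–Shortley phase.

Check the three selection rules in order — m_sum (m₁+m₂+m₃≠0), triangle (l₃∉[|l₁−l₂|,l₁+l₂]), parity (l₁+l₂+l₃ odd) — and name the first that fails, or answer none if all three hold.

Σmᵢ = 0  ✓
l₃∈[|l₁−l₂|,l₁+l₂]=[2,4], have l₃=5  ✗
Σlᵢ = 9 ⇒ odd

triangle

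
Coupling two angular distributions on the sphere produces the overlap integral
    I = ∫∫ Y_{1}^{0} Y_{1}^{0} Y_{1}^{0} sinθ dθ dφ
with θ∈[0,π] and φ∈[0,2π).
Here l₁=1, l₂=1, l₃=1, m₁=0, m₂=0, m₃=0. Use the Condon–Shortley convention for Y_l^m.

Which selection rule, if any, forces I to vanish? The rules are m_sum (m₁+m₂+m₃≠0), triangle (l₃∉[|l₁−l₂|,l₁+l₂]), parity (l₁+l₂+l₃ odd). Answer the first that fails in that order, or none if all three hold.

parity

azimuthal sum: 0 + 0 + 0 = 0  ✓
0 ≤ 1 ≤ 2 (triangle on l)  ✓
L = 1 + 1 + 1 = 3 (odd)  ✗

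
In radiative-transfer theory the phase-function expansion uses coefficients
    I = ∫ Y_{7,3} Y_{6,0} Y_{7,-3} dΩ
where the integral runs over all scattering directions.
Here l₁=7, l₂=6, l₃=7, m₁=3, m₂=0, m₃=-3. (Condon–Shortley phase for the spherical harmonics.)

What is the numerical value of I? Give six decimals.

m-sum 0 ✓  L=20 even ✓  1≤7≤13 ✓
Π(2lᵢ+1) = 15×13×15 = 2925
triangle coeff Δ(7,6,7) = 1/2444321880
Σ_t [0,6]: t=0:+1/2612736000 t=1:−1/20736000 t=2:+1/1658880 t=3:−1/746496 t=4:+1/1658880 t=5:−1/20736000 t=6:+1/2612736000 = -1/4354560
(3j)²=1000/138567 [(7 6 7; 0 0 0)], sign=+1
Σ_t [0,4]: t=0:+1/298598400 t=1:−1/10368000 t=2:+1/3317760 t=3:−1/6531840 t=4:+1/92897280 = 197/2985984000
(3j)²=38809/5542680 [(7 6 7; 3 0 -3)], sign=+1
⇒ 4πI² = 24255625/164109517
I = (+1)√(24255625/164109517/(4π)) = 0.10845121

0.108451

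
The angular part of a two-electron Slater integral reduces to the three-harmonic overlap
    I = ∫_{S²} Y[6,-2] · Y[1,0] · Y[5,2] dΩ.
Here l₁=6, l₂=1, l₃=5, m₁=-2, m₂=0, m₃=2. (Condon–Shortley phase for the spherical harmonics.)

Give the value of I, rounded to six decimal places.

0.231133

Rules hold: Σm=0, L=12 even, 5≤5≤7.
N = 13·3·11 = 429
Δ = 2!·10!·0!/13! = 1/858
Racah Σ t=1..1: t=1:−1/14400 = -1/14400
⇒ 3j(6 1 5; 0 0 0)² = 6/143, sgn +1
Racah Σ t=1..1: t=1:−1/30240 = -1/30240
⇒ 3j(6 1 5; -2 0 2)² = 16/429, sgn +1
4πI² = N·(3j₀)²·(3jₘ)² = 96/143
I = +1·√(0.671329/4π) = 0.23113338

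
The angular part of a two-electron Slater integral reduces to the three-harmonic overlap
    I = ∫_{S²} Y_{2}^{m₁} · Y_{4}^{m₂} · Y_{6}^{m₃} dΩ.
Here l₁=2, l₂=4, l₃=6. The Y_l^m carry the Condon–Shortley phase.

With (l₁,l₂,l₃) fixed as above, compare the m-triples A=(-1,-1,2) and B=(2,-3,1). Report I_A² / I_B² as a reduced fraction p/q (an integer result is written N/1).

Same 2,4,6: normalisation and zero-m 3j drop out of the ratio.
A: Δ: 0! 4! 8! / 13! → 1/6435; sum: t=0:+1/4320 = 1/4320; 3j²(2 4 6; -1 -1 2) = Δ·Π!·Σ² = 224/6435  (sign +1)
B: Δ: 0! 4! 8! / 13! → 1/6435; sum: t=0:+1/120960 = 1/120960; 3j²(2 4 6; 2 -3 1) = Δ·Π!·Σ² = 1/1287  (sign -1)
I_A²/I_B² = (224/6435)/(1/1287) = 224/5

224/5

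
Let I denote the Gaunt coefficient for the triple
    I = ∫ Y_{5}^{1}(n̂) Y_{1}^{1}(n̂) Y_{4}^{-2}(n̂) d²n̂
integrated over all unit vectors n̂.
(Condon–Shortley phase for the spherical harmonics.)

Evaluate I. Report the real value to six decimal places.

-0.120286

Rules hold: Σm=0, L=10 even, 4≤4≤6.
N = 11·3·9 = 297
Δ = 2!·8!·0!/11! = 1/495
Racah Σ t=1..1: t=1:−1/576 = -1/576
⇒ 3j(5 1 4; 0 0 0)² = 5/99, sgn -1
Racah Σ t=2..2: t=2:+1/2880 = 1/2880
⇒ 3j(5 1 4; 1 1 -2)² = 2/165, sgn +1
4πI² = N·(3j₀)²·(3jₘ)² = 2/11
I = -1·√(0.181818/4π) = -0.12028562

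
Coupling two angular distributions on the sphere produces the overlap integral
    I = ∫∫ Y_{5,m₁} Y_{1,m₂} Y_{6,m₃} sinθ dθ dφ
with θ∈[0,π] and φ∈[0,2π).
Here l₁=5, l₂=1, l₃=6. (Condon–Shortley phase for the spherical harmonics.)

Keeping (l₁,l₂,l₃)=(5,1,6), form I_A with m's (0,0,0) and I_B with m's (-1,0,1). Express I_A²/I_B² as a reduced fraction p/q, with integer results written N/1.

36/35

l's match ⇒ only the (l;m) 3-j factors differ between A and B.
A: triangle coeff Δ(5,1,6) = 1/858; Σ_t [0,0]: t=0:+1/14400 = 1/14400; (3j)²=6/143 [(5 1 6; 0 0 0)], sign=+1
B: triangle coeff Δ(5,1,6) = 1/858; Σ_t [0,0]: t=0:+1/17280 = 1/17280; (3j)²=35/858 [(5 1 6; -1 0 1)], sign=-1
I_A²/I_B² = (6/143)/(35/858) = 36/35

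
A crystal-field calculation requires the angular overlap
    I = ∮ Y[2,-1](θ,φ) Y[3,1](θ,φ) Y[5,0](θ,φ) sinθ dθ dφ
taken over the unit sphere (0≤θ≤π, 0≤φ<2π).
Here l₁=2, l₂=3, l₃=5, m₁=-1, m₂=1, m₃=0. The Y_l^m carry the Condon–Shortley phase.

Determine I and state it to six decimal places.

m-sum 0 ✓  L=10 even ✓  1≤5≤5 ✓
Π(2lᵢ+1) = 5×7×11 = 385
triangle coeff Δ(2,3,5) = 1/2310
Σ_t [0,0]: t=0:+1/144 = 1/144
(3j)²=10/231 [(2 3 5; 0 0 0)], sign=-1
Σ_t [0,0]: t=0:+1/288 = 1/288
(3j)²=5/231 [(2 3 5; -1 1 0)], sign=-1
⇒ 4πI² = 250/693
I = (+1)√(250/693/(4π)) = 0.16943318

0.169433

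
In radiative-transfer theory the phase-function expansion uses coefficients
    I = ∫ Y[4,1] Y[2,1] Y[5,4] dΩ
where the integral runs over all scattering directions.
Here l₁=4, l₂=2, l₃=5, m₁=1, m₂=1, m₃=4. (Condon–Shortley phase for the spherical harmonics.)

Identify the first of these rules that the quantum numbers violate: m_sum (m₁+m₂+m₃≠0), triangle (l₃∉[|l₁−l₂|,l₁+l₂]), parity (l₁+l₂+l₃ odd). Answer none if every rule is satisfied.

azimuthal sum: 1 + 1 + 4 = 6  ✗
2 ≤ 5 ≤ 6 (triangle on l)
L = 4 + 2 + 5 = 11 (odd)

m_sum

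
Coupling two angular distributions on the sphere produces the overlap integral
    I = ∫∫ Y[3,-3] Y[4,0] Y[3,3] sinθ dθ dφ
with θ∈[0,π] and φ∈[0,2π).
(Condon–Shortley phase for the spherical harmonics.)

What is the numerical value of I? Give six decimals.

m-sum 0 ✓  L=10 even ✓  1≤3≤7 ✓
Π(2lᵢ+1) = 7×9×7 = 441
triangle coeff Δ(3,4,3) = 1/34650
Σ_t [1,3]: t=1:−1/72 t=2:+1/16 t=3:−1/72 = 5/144
(3j)²=2/77 [(3 4 3; 0 0 0)], sign=-1
Σ_t [4,4]: t=4:+1/1152 = 1/1152
(3j)²=1/154 [(3 4 3; -3 0 3)], sign=+1
⇒ 4πI² = 9/121
I = (-1)√(9/121/(4π)) = -0.07693494

-0.076935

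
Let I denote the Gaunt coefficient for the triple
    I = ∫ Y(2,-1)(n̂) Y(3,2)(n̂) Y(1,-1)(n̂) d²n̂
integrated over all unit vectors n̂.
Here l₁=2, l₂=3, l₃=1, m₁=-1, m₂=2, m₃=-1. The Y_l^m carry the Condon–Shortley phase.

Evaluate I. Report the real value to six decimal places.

Checks pass: Σm=0; 6 even; l₃=1∈[1,5].
(2·2+1)(2·3+1)(2·1+1) = 105
Δ: 4! 0! 2! / 7! → 1/105
sum: t=2:+1/4 = 1/4
3j²(2 3 1; 0 0 0) = Δ·Π!·Σ² = 3/35  (sign -1)
sum: t=3:−1/12 = -1/12
3j²(2 3 1; -1 2 -1) = Δ·Π!·Σ² = 2/21  (sign -1)
combine: 4πI² = 105·3/35·2/21 = 6/7
take √, sign +1: I = 0.26116903

0.261169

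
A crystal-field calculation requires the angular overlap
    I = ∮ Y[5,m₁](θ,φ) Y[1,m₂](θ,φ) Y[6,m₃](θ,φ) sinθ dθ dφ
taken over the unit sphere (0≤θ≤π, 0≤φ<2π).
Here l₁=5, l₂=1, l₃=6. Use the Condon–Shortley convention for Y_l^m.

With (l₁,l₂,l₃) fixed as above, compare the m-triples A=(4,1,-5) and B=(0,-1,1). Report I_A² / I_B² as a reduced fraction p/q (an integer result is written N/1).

55/21

Shared (l₁,l₂,l₃)=(5,1,6): N and (l;000)² cancel in I_A²/I_B².
A: Δ = 0!·10!·2!/13! = 1/858; Racah Σ t=0..0: t=0:+1/725760 = 1/725760; ⇒ 3j(5 1 6; 4 1 -5)² = 5/78, sgn -1
B: Δ = 0!·10!·2!/13! = 1/858; Racah Σ t=0..0: t=0:+1/28800 = 1/28800; ⇒ 3j(5 1 6; 0 -1 1)² = 7/286, sgn -1
I_A²/I_B² = (5/78)/(7/286) = 55/21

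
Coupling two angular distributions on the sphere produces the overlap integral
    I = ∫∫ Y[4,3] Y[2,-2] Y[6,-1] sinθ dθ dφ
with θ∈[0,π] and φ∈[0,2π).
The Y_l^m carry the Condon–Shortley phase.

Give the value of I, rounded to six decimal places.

Rules hold: Σm=0, L=12 even, 2≤6≤6.
N = 9·5·13 = 585
Δ = 0!·8!·4!/13! = 1/6435
Racah Σ t=0..0: t=0:+1/2304 = 1/2304
⇒ 3j(4 2 6; 0 0 0)² = 5/143, sgn +1
Racah Σ t=0..0: t=0:+1/120960 = 1/120960
⇒ 3j(4 2 6; 3 -2 -1)² = 1/1287, sgn -1
4πI² = N·(3j₀)²·(3jₘ)² = 25/1573
I = -1·√(0.0158932/4π) = -0.03556319

-0.035563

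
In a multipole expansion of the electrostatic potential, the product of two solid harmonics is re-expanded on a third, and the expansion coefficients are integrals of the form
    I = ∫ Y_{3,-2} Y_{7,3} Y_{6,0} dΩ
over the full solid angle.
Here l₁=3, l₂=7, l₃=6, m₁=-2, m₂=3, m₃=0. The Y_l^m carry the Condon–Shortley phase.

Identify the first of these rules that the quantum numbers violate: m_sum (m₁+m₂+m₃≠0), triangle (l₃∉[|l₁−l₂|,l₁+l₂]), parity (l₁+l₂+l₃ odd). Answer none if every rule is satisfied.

m_sum

Σmᵢ = 1  ✗
l₃∈[|l₁−l₂|,l₁+l₂]=[4,10], have l₃=6
Σlᵢ = 16 ⇒ even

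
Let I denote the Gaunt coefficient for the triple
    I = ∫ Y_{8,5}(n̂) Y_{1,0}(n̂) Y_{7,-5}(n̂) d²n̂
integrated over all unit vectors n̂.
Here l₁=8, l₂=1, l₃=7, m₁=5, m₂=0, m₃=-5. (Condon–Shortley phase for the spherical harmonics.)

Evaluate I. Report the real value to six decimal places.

Rules hold: Σm=0, L=16 even, 7≤7≤9.
N = 17·3·15 = 765
Δ = 2!·14!·0!/17! = 1/2040
Racah Σ t=1..1: t=1:−1/25401600 = -1/25401600
⇒ 3j(8 1 7; 0 0 0)² = 8/255, sgn +1
Racah Σ t=1..1: t=1:−1/958003200 = -1/958003200
⇒ 3j(8 1 7; 5 0 -5)² = 13/680, sgn -1
4πI² = N·(3j₀)²·(3jₘ)² = 39/85
I = -1·√(0.458824/4π) = -0.19108118

-0.191081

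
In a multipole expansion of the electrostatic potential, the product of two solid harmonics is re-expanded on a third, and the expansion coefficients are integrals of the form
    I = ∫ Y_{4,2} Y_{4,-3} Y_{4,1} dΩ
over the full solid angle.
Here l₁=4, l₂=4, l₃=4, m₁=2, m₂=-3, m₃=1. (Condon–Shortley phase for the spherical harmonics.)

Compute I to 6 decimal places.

Rules hold: Σm=0, L=12 even, 0≤4≤8.
N = 9·9·9 = 729
Δ = 4!·4!·4!/13! = 1/450450
Racah Σ t=0..4: t=0:+1/13824 t=1:−1/216 t=2:+1/64 t=3:−1/216 t=4:+1/13824 = 5/768
⇒ 3j(4 4 4; 0 0 0)² = 18/1001, sgn +1
Racah Σ t=0..1: t=0:+1/576 t=1:−1/864 = 1/1728
⇒ 3j(4 4 4; 2 -3 1)² = 5/1287, sgn -1
4πI² = N·(3j₀)²·(3jₘ)² = 7290/143143
I = -1·√(0.0509281/4π) = -0.06366105

-0.063661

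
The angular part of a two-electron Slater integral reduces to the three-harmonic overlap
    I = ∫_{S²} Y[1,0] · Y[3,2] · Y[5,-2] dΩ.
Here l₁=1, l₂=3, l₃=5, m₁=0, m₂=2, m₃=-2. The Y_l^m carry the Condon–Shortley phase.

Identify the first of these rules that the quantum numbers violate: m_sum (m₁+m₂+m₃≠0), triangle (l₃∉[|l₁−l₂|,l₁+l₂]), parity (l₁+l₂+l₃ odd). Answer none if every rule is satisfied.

m₁+m₂+m₃ = 0 + 2 − 2 = 0  ✓
triangle: |1−3|=2 ≤ l₃=5 ≤ 1+3=4  ✗
parity: l₁+l₂+l₃ = 9 is odd

triangle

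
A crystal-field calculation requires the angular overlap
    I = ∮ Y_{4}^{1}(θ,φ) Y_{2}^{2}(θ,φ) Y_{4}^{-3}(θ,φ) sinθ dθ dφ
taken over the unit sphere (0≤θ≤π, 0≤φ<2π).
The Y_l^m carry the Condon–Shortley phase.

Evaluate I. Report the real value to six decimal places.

0.159270

m-sum 0 ✓  L=10 even ✓  2≤4≤6 ✓
Π(2lᵢ+1) = 9×5×9 = 405
triangle coeff Δ(4,2,4) = 1/13860
Σ_t [0,2]: t=0:+1/192 t=1:−1/36 t=2:+1/192 = -5/288
(3j)²=20/693 [(4 2 4; 0 0 0)], sign=-1
Σ_t [2,2]: t=2:+1/480 = 1/480
(3j)²=3/110 [(4 2 4; 1 2 -3)], sign=-1
⇒ 4πI² = 270/847
I = (+1)√(270/847/(4π)) = 0.15927046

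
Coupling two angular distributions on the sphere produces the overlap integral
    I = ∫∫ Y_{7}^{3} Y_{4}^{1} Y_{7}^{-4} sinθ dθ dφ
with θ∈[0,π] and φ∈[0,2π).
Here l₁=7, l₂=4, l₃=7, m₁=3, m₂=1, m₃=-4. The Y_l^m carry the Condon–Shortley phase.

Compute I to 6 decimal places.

Checks pass: Σm=0; 18 even; l₃=7∈[3,11].
(2·7+1)(2·4+1)(2·7+1) = 2025
Δ: 4! 10! 4! / 19! → 1/58198140
sum: t=0:+1/17418240 t=1:−1/622080 t=2:+1/230400 t=3:−1/622080 t=4:+1/17418240 = 1/806400
3j²(7 4 7; 0 0 0) = Δ·Π!·Σ² = 2268/230945  (sign -1)
sum: t=1:−1/4354560 t=2:+1/1935360 t=3:−1/8709120 t=4:+1/522547200 = 13/74649600
3j²(7 4 7; 3 1 -4) = Δ·Π!·Σ² = 91/11628  (sign -1)
combine: 4πI² = 2025·2268/230945·91/11628 = 178605/1147619
take √, sign +1: I = 0.11128663

0.111287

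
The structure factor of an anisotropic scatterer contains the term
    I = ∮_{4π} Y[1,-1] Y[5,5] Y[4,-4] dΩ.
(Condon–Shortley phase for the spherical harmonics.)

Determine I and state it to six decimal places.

m-sum 0 ✓  L=10 even ✓  4≤4≤6 ✓
Π(2lᵢ+1) = 3×11×9 = 297
triangle coeff Δ(1,5,4) = 1/495
Σ_t [1,1]: t=1:−1/576 = -1/576
(3j)²=5/99 [(1 5 4; 0 0 0)], sign=-1
Σ_t [2,2]: t=2:+1/80640 = 1/80640
(3j)²=1/11 [(1 5 4; -1 5 -4)], sign=+1
⇒ 4πI² = 15/11
I = (-1)√(15/11/(4π)) = -0.32941575

-0.329416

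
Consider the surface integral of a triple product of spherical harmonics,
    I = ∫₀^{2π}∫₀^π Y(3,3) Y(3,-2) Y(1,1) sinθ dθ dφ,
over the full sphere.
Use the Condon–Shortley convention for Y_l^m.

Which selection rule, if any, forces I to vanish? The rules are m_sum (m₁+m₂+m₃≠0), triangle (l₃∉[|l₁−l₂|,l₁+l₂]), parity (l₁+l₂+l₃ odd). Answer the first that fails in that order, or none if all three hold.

m_sum

m₁+m₂+m₃ = 3 − 2 + 1 = 2  ✗
triangle: |3−3|=0 ≤ l₃=1 ≤ 3+3=6
parity: l₁+l₂+l₃ = 7 is odd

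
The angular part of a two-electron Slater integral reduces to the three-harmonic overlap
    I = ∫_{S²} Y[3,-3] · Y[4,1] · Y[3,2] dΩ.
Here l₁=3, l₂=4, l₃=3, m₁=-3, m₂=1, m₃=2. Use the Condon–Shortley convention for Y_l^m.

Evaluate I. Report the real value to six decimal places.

Rules hold: Σm=0, L=10 even, 1≤3≤7.
N = 7·9·7 = 441
Δ = 4!·2!·4!/11! = 1/34650
Racah Σ t=1..3: t=1:−1/72 t=2:+1/16 t=3:−1/72 = 5/144
⇒ 3j(3 4 3; 0 0 0)² = 2/77, sgn -1
Racah Σ t=4..4: t=4:+1/288 = 1/288
⇒ 3j(3 4 3; -3 1 2)² = 5/231, sgn -1
4πI² = N·(3j₀)²·(3jₘ)² = 30/121
I = +1·√(0.247934/4π) = 0.14046335

0.140463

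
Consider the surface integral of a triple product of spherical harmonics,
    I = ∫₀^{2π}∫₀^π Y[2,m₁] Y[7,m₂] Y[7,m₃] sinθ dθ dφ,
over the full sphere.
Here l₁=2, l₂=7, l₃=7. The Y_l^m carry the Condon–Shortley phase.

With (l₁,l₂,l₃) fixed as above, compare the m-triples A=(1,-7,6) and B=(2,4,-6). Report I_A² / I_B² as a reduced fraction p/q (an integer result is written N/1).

Same 2,7,7: normalisation and zero-m 3j drop out of the ratio.
A: Δ: 2! 2! 12! / 17! → 1/185640; sum: t=0:+1/958003200 = 1/958003200; 3j²(2 7 7; 1 -7 6) = Δ·Π!·Σ² = 13/680  (sign -1)
B: Δ: 2! 2! 12! / 17! → 1/185640; sum: t=0:+1/159667200 = 1/159667200; 3j²(2 7 7; 2 4 -6) = Δ·Π!·Σ² = 9/1190  (sign -1)
I_A²/I_B² = (13/680)/(9/1190) = 91/36

91/36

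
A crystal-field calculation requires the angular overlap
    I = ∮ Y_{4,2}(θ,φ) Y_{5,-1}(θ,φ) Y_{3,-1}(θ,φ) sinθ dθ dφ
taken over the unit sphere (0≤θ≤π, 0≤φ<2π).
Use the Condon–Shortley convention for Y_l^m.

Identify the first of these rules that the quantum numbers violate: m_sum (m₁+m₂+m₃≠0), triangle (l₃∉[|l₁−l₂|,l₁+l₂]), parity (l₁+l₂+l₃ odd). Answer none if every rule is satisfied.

azimuthal sum: 2 − 1 − 1 = 0  ✓
1 ≤ 3 ≤ 9 (triangle on l)  ✓
L = 4 + 5 + 3 = 12 (even)  ✓

none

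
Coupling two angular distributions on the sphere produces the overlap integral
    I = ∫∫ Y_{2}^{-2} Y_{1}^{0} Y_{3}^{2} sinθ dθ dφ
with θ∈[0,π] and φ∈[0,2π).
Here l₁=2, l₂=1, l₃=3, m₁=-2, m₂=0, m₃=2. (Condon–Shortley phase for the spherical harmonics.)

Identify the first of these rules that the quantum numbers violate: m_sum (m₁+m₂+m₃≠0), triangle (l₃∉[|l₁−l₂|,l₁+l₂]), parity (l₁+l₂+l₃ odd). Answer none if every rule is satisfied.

m₁+m₂+m₃ = -2 + 0 + 2 = 0  ✓
triangle: |2−1|=1 ≤ l₃=3 ≤ 2+1=3  ✓
parity: l₁+l₂+l₃ = 6 is even  ✓

none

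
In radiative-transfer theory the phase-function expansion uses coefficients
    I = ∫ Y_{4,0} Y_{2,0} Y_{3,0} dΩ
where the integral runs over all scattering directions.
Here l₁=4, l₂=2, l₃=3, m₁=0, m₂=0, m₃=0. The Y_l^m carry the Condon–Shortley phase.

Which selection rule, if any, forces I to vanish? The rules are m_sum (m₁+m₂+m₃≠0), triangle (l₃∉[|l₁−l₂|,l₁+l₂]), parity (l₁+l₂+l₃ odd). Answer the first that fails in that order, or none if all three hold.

Σmᵢ = 0  ✓
l₃∈[|l₁−l₂|,l₁+l₂]=[2,6], have l₃=3  ✓
Σlᵢ = 9 ⇒ odd  ✗

parity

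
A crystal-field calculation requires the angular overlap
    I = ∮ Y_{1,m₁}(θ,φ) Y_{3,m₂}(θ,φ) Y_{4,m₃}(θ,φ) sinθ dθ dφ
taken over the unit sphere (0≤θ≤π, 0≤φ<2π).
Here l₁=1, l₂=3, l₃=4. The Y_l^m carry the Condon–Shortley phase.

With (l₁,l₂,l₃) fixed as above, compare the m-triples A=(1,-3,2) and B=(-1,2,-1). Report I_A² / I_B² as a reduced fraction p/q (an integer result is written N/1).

1/3

Same 1,3,4: normalisation and zero-m 3j drop out of the ratio.
A: Δ: 0! 2! 6! / 9! → 1/252; sum: t=0:+1/1440 = 1/1440; 3j²(1 3 4; 1 -3 2) = Δ·Π!·Σ² = 1/252  (sign +1)
B: Δ: 0! 2! 6! / 9! → 1/252; sum: t=0:+1/240 = 1/240; 3j²(1 3 4; -1 2 -1) = Δ·Π!·Σ² = 1/84  (sign -1)
I_A²/I_B² = (1/252)/(1/84) = 1/3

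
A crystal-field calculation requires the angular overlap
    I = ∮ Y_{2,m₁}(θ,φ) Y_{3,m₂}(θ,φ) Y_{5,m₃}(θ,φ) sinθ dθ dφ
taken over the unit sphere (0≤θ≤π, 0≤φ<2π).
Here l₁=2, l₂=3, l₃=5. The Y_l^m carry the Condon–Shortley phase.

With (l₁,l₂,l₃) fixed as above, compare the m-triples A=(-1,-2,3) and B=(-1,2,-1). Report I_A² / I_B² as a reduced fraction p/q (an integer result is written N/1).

l's match ⇒ only the (l;m) 3-j factors differ between A and B.
A: triangle coeff Δ(2,3,5) = 1/2310; Σ_t [0,0]: t=0:+1/720 = 1/720; (3j)²=8/165 [(2 3 5; -1 -2 3)], sign=+1
B: triangle coeff Δ(2,3,5) = 1/2310; Σ_t [0,0]: t=0:+1/720 = 1/720; (3j)²=4/385 [(2 3 5; -1 2 -1)], sign=+1
I_A²/I_B² = (8/165)/(4/385) = 14/3

14/3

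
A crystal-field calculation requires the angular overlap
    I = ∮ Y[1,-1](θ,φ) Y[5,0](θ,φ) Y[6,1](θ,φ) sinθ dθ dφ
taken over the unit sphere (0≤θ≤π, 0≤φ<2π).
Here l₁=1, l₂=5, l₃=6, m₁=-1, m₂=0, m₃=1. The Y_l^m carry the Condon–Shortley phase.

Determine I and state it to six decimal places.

Rules hold: Σm=0, L=12 even, 4≤6≤6.
N = 3·11·13 = 429
Δ = 0!·2!·10!/13! = 1/858
Racah Σ t=0..0: t=0:+1/14400 = 1/14400
⇒ 3j(1 5 6; 0 0 0)² = 6/143, sgn +1
Racah Σ t=0..0: t=0:+1/28800 = 1/28800
⇒ 3j(1 5 6; -1 0 1)² = 7/286, sgn -1
4πI² = N·(3j₀)²·(3jₘ)² = 63/143
I = -1·√(0.440559/4π) = -0.18723944

-0.187239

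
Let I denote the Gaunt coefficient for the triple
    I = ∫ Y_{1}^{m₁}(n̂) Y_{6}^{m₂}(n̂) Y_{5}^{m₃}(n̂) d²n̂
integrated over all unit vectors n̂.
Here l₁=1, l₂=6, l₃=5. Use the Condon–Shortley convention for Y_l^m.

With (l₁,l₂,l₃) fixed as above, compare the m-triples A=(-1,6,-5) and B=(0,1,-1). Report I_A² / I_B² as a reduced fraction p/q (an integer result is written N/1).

Shared (l₁,l₂,l₃)=(1,6,5): N and (l;000)² cancel in I_A²/I_B².
A: Δ = 2!·0!·10!/13! = 1/858; Racah Σ t=2..2: t=2:+1/7257600 = 1/7257600; ⇒ 3j(1 6 5; -1 6 -5)² = 1/13, sgn +1
B: Δ = 2!·0!·10!/13! = 1/858; Racah Σ t=1..1: t=1:−1/17280 = -1/17280; ⇒ 3j(1 6 5; 0 1 -1)² = 35/858, sgn -1
I_A²/I_B² = (1/13)/(35/858) = 66/35

66/35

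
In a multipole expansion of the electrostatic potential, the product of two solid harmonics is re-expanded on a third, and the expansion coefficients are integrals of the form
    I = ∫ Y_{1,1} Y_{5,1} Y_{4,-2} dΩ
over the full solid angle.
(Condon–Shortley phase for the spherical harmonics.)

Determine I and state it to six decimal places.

Rules hold: Σm=0, L=10 even, 4≤4≤6.
N = 3·11·9 = 297
Δ = 2!·0!·8!/11! = 1/495
Racah Σ t=1..1: t=1:−1/576 = -1/576
⇒ 3j(1 5 4; 0 0 0)² = 5/99, sgn -1
Racah Σ t=0..0: t=0:+1/2880 = 1/2880
⇒ 3j(1 5 4; 1 1 -2)² = 2/165, sgn +1
4πI² = N·(3j₀)²·(3jₘ)² = 2/11
I = -1·√(0.181818/4π) = -0.12028562

-0.120286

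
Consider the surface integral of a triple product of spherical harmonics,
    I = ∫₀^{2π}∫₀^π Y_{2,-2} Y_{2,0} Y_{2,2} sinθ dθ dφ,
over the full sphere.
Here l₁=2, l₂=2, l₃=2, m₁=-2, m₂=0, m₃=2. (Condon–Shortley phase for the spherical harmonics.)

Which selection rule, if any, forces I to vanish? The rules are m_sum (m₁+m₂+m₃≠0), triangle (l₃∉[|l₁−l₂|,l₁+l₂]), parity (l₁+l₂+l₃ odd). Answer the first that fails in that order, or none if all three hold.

none

azimuthal sum: -2 + 0 + 2 = 0  ✓
0 ≤ 2 ≤ 4 (triangle on l)  ✓
L = 2 + 2 + 2 = 6 (even)  ✓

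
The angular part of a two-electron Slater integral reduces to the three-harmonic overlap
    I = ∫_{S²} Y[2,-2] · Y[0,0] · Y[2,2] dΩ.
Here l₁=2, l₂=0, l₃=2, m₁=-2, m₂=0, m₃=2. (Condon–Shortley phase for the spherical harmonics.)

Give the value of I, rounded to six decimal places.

Rules hold: Σm=0, L=4 even, 2≤2≤2.
N = 5·1·5 = 25
Δ = 0!·4!·0!/5! = 1/5
Racah Σ t=0..0: t=0:+1/4 = 1/4
⇒ 3j(2 0 2; 0 0 0)² = 1/5, sgn +1
Racah Σ t=0..0: t=0:+1/24 = 1/24
⇒ 3j(2 0 2; -2 0 2)² = 1/5, sgn +1
4πI² = N·(3j₀)²·(3jₘ)² = 1/1
I = +1·√(1/4π) = 0.28209479

0.282095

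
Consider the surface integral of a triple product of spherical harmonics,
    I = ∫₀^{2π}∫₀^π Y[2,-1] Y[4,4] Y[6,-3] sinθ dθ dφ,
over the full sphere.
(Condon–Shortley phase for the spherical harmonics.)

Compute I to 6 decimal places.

-0.047713

Rules hold: Σm=0, L=12 even, 2≤6≤6.
N = 5·9·13 = 585
Δ = 0!·4!·8!/13! = 1/6435
Racah Σ t=0..0: t=0:+1/2304 = 1/2304
⇒ 3j(2 4 6; 0 0 0)² = 5/143, sgn +1
Racah Σ t=0..0: t=0:+1/241920 = 1/241920
⇒ 3j(2 4 6; -1 4 -3)² = 1/715, sgn -1
4πI² = N·(3j₀)²·(3jₘ)² = 45/1573
I = -1·√(0.0286078/4π) = -0.04771303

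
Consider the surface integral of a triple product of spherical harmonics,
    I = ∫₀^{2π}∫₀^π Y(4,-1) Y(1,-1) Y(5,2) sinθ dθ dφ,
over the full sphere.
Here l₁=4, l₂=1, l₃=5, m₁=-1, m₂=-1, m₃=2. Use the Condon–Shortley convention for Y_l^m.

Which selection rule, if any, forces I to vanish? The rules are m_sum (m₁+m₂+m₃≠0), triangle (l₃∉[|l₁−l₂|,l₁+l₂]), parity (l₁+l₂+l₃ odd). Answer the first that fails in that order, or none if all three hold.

Σmᵢ = 0  ✓
l₃∈[|l₁−l₂|,l₁+l₂]=[3,5], have l₃=5  ✓
Σlᵢ = 10 ⇒ even  ✓

none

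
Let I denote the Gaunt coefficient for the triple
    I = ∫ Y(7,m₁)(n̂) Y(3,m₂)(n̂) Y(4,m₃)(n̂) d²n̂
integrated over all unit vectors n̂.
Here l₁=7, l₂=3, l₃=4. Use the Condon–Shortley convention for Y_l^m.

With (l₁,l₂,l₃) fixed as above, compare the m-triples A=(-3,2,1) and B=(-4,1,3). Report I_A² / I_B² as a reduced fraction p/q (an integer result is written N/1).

56/55

l's match ⇒ only the (l;m) 3-j factors differ between A and B.
A: triangle coeff Δ(7,3,4) = 1/45045; Σ_t [5,5]: t=5:−1/86400 = -1/86400; (3j)²=16/715 [(7 3 4; -3 2 1)], sign=+1
B: triangle coeff Δ(7,3,4) = 1/45045; Σ_t [4,4]: t=4:+1/241920 = 1/241920; (3j)²=2/91 [(7 3 4; -4 1 3)], sign=-1
I_A²/I_B² = (16/715)/(2/91) = 56/55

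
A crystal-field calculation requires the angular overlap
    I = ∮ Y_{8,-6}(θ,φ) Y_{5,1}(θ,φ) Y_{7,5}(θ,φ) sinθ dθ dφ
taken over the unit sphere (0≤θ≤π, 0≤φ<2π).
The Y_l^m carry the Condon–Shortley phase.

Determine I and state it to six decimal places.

Checks pass: Σm=0; 20 even; l₃=7∈[3,13].
(2·8+1)(2·5+1)(2·7+1) = 2805
Δ: 6! 10! 4! / 21! → 1/814773960
sum: t=1:−1/87091200 t=2:+1/4976640 t=3:−1/2073600 t=4:+1/4976640 t=5:−1/87091200 = -1/9676800
3j²(8 5 7; 0 0 0) = Δ·Π!·Σ² = 360/46189  (sign +1)
sum: t=4:+1/696729600 t=5:−1/261273600 t=6:+1/1393459200 = -1/597196800
3j²(8 5 7; -6 1 5) = Δ·Π!·Σ² = 77/7752  (sign -1)
combine: 4πI² = 2805·360/46189·77/7752 = 17325/79781
take √, sign -1: I = -0.13145647

-0.131456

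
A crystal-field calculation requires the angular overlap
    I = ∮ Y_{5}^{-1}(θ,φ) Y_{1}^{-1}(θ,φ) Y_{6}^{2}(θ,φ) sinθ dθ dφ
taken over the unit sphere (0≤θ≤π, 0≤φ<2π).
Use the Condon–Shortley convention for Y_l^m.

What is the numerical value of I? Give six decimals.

0.216205

m-sum 0 ✓  L=12 even ✓  4≤6≤6 ✓
Π(2lᵢ+1) = 11×3×13 = 429
triangle coeff Δ(5,1,6) = 1/858
Σ_t [0,0]: t=0:+1/14400 = 1/14400
(3j)²=6/143 [(5 1 6; 0 0 0)], sign=+1
Σ_t [0,0]: t=0:+1/34560 = 1/34560
(3j)²=14/429 [(5 1 6; -1 -1 2)], sign=+1
⇒ 4πI² = 84/143
I = (+1)√(84/143/(4π)) = 0.21620548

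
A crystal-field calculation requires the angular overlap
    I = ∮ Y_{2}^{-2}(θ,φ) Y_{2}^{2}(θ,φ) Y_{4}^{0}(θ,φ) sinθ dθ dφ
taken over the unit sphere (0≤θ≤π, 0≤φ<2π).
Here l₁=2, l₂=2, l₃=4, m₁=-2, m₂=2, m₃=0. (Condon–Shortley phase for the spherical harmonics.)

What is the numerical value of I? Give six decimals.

Rules hold: Σm=0, L=8 even, 0≤4≤4.
N = 5·5·9 = 225
Δ = 0!·4!·4!/9! = 1/630
Racah Σ t=0..0: t=0:+1/16 = 1/16
⇒ 3j(2 2 4; 0 0 0)² = 2/35, sgn +1
Racah Σ t=0..0: t=0:+1/576 = 1/576
⇒ 3j(2 2 4; -2 2 0)² = 1/630, sgn +1
4πI² = N·(3j₀)²·(3jₘ)² = 1/49
I = +1·√(0.0204082/4π) = 0.04029926

0.040299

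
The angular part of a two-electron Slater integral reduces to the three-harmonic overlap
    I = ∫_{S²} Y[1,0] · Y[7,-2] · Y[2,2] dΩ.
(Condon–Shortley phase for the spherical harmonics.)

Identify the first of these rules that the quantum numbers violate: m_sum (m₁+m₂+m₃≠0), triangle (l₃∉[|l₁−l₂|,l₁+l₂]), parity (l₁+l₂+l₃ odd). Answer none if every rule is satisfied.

azimuthal sum: 0 − 2 + 2 = 0  ✓
6 ≤ 2 ≤ 8 (triangle on l)  ✗
L = 1 + 7 + 2 = 10 (even)

triangle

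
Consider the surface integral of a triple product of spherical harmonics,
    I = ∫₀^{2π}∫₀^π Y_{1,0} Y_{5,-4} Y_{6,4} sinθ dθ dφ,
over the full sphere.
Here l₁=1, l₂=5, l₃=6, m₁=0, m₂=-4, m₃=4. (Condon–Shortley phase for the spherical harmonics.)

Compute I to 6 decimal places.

0.182727

m-sum 0 ✓  L=12 even ✓  4≤6≤6 ✓
Π(2lᵢ+1) = 3×11×13 = 429
triangle coeff Δ(1,5,6) = 1/858
Σ_t [0,0]: t=0:+1/14400 = 1/14400
(3j)²=6/143 [(1 5 6; 0 0 0)], sign=+1
Σ_t [0,0]: t=0:+1/362880 = 1/362880
(3j)²=10/429 [(1 5 6; 0 -4 4)], sign=+1
⇒ 4πI² = 60/143
I = (+1)√(60/143/(4π)) = 0.18272698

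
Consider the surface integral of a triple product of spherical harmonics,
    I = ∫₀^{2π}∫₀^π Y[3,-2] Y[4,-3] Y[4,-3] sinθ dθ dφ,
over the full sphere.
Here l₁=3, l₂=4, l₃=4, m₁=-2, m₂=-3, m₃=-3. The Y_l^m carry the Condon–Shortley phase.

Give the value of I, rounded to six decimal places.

m-sum = -2 − 3 − 3 = -8 ≠ 0 ⇒ I = 0

0.000000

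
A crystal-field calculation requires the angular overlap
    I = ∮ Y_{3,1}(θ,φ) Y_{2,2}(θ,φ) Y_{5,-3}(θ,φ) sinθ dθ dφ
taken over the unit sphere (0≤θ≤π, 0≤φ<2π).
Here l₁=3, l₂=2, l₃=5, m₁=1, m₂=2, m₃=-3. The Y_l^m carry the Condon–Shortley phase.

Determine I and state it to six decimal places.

-0.200476

m-sum 0 ✓  L=10 even ✓  1≤5≤5 ✓
Π(2lᵢ+1) = 7×5×11 = 385
triangle coeff Δ(3,2,5) = 1/2310
Σ_t [0,0]: t=0:+1/144 = 1/144
(3j)²=10/231 [(3 2 5; 0 0 0)], sign=-1
Σ_t [0,0]: t=0:+1/1152 = 1/1152
(3j)²=1/33 [(3 2 5; 1 2 -3)], sign=+1
⇒ 4πI² = 50/99
I = (-1)√(50/99/(4π)) = -0.20047604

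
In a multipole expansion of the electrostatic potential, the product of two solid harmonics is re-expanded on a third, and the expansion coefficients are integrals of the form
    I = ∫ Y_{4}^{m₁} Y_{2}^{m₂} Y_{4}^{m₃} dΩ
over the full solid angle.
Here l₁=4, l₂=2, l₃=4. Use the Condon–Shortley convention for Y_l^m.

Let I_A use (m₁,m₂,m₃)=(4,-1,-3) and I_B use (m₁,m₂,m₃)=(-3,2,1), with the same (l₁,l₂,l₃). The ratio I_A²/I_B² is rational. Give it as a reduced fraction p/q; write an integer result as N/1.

Shared (l₁,l₂,l₃)=(4,2,4): N and (l;000)² cancel in I_A²/I_B².
A: Δ = 2!·6!·2!/11! = 1/13860; Racah Σ t=0..0: t=0:+1/1440 = 1/1440; ⇒ 3j(4 2 4; 4 -1 -3)² = 7/165, sgn -1
B: Δ = 2!·6!·2!/11! = 1/13860; Racah Σ t=2..2: t=2:+1/480 = 1/480; ⇒ 3j(4 2 4; -3 2 1)² = 3/110, sgn -1
I_A²/I_B² = (7/165)/(3/110) = 14/9

14/9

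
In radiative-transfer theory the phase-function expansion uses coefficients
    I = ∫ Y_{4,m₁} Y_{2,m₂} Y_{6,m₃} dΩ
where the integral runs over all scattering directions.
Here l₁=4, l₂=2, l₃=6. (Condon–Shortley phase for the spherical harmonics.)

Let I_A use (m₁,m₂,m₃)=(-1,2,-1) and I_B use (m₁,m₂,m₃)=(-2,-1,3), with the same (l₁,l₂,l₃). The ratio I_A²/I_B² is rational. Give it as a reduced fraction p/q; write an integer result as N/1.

5/36

Same 4,2,6: normalisation and zero-m 3j drop out of the ratio.
A: Δ: 0! 8! 4! / 13! → 1/6435; sum: t=0:+1/17280 = 1/17280; 3j²(4 2 6; -1 2 -1) = Δ·Π!·Σ² = 7/1287  (sign -1)
B: Δ: 0! 8! 4! / 13! → 1/6435; sum: t=0:+1/8640 = 1/8640; 3j²(4 2 6; -2 -1 3) = Δ·Π!·Σ² = 28/715  (sign -1)
I_A²/I_B² = (7/1287)/(28/715) = 5/36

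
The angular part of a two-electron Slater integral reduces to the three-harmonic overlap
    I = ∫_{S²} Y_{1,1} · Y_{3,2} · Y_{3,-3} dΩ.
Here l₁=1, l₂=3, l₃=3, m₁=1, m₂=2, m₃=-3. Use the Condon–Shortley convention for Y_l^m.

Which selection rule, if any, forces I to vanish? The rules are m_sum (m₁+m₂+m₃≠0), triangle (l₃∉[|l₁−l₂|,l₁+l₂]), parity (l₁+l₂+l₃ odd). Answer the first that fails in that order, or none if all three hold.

parity

Σmᵢ = 0  ✓
l₃∈[|l₁−l₂|,l₁+l₂]=[2,4], have l₃=3  ✓
Σlᵢ = 7 ⇒ odd  ✗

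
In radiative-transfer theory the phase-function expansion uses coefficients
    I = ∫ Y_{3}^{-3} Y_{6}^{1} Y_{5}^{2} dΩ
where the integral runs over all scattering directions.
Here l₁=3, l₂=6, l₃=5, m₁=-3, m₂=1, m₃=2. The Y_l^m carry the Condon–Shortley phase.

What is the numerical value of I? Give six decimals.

m-sum 0 ✓  L=14 even ✓  3≤5≤9 ✓
Π(2lᵢ+1) = 7×13×11 = 1001
triangle coeff Δ(3,6,5) = 1/675675
Σ_t [1,3]: t=1:−1/8640 t=2:+1/2304 t=3:−1/8640 = 7/34560
(3j)²=7/429 [(3 6 5; 0 0 0)], sign=-1
Σ_t [4,4]: t=4:+1/34560 = 1/34560
(3j)²=7/429 [(3 6 5; -3 1 2)], sign=-1
⇒ 4πI² = 343/1287
I = (+1)√(343/1287/(4π)) = 0.14563067

0.145631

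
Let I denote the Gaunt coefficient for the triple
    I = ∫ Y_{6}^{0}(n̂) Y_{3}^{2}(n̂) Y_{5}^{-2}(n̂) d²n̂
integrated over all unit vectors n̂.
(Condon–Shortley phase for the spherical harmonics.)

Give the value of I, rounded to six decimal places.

Rules hold: Σm=0, L=14 even, 3≤5≤9.
N = 13·7·11 = 1001
Δ = 4!·8!·2!/15! = 1/675675
Racah Σ t=1..3: t=1:−1/8640 t=2:+1/2304 t=3:−1/8640 = 7/34560
⇒ 3j(6 3 5; 0 0 0)² = 7/429, sgn -1
Racah Σ t=3..4: t=3:−1/8640 t=4:+1/34560 = -1/11520
⇒ 3j(6 3 5; 0 2 -2)² = 3/143, sgn +1
4πI² = N·(3j₀)²·(3jₘ)² = 49/143
I = -1·√(0.342657/4π) = -0.16512966

-0.165130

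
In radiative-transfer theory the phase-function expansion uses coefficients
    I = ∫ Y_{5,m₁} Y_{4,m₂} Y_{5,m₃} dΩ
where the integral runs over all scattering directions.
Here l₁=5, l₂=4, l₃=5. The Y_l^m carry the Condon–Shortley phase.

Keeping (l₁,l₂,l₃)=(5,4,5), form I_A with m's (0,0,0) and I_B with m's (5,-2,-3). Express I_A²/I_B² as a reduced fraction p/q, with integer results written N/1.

Shared (l₁,l₂,l₃)=(5,4,5): N and (l;000)² cancel in I_A²/I_B².
A: Δ = 4!·6!·4!/15! = 1/3153150; Racah Σ t=0..4: t=0:+1/69120 t=1:−1/1728 t=2:+1/576 t=3:−1/1728 t=4:+1/69120 = 7/11520; ⇒ 3j(5 4 5; 0 0 0)² = 2/143, sgn -1
B: Δ = 4!·6!·4!/15! = 1/3153150; Racah Σ t=0..0: t=0:+1/69120 = 1/69120; ⇒ 3j(5 4 5; 5 -2 -3)² = 4/143, sgn +1
I_A²/I_B² = (2/143)/(4/143) = 1/2

1/2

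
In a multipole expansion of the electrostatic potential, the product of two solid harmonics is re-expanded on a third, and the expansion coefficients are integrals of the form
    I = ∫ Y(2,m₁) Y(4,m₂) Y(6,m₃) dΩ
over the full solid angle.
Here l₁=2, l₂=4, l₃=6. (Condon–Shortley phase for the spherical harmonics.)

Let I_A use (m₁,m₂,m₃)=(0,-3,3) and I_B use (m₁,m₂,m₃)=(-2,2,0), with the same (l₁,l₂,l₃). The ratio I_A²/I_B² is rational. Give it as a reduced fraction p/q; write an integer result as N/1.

36/5

Shared (l₁,l₂,l₃)=(2,4,6): N and (l;000)² cancel in I_A²/I_B².
A: Δ = 0!·4!·8!/13! = 1/6435; Racah Σ t=0..0: t=0:+1/20160 = 1/20160; ⇒ 3j(2 4 6; 0 -3 3)² = 12/715, sgn -1
B: Δ = 0!·4!·8!/13! = 1/6435; Racah Σ t=0..0: t=0:+1/34560 = 1/34560; ⇒ 3j(2 4 6; -2 2 0)² = 1/429, sgn +1
I_A²/I_B² = (12/715)/(1/429) = 36/5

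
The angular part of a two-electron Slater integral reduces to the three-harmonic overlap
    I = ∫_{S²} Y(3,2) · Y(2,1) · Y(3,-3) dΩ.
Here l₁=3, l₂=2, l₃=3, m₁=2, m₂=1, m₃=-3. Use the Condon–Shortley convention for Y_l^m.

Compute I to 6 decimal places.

-0.210261

m-sum 0 ✓  L=8 even ✓  1≤3≤5 ✓
Π(2lᵢ+1) = 7×5×7 = 245
triangle coeff Δ(3,2,3) = 1/3780
Σ_t [0,2]: t=0:+1/24 t=1:−1/4 t=2:+1/24 = -1/6
(3j)²=4/105 [(3 2 3; 0 0 0)], sign=+1
Σ_t [1,1]: t=1:−1/48 = -1/48
(3j)²=5/84 [(3 2 3; 2 1 -3)], sign=-1
⇒ 4πI² = 5/9
I = (-1)√(5/9/(4π)) = -0.21026104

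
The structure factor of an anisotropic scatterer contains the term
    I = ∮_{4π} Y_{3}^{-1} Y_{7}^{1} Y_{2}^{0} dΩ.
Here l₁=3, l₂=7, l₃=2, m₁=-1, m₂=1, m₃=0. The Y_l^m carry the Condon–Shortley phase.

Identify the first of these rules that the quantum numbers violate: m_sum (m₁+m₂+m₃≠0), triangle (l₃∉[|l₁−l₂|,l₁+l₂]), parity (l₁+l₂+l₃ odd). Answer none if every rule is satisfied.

triangle

m₁+m₂+m₃ = -1 + 1 + 0 = 0  ✓
triangle: |3−7|=4 ≤ l₃=2 ≤ 3+7=10  ✗
parity: l₁+l₂+l₃ = 12 is even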